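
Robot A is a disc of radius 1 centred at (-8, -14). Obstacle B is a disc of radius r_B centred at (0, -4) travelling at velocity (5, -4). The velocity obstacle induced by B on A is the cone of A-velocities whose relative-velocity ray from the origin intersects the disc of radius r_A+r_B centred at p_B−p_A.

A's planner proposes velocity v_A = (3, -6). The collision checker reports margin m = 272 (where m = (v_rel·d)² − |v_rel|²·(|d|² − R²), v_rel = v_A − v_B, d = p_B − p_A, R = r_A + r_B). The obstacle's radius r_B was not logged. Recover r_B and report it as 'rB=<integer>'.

m = 272
d = (8, 10);  v_rel = (-2, -2),  |v_rel|² = 8
v_rel×d = (-2)·(10) − (-2)·(8) = -4
since m = R²·8 − (-4)²:  R² = (16 + 272) / 8 = 36
R = √36 = 6  ⇒  r_B = 6 − 1 = 5

rB=5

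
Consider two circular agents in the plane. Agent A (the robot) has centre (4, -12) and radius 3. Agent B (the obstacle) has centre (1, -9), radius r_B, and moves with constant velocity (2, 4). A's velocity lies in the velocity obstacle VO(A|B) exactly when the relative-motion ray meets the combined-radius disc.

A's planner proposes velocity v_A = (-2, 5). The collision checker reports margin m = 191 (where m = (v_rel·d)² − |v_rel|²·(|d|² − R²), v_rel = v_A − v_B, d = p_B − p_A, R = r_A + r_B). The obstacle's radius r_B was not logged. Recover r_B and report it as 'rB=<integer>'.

m = 191
d = (-3, 3);  v_rel = (-4, 1),  |v_rel|² = 17
v_rel×d = (-4)·(3) − (1)·(-3) = -9
since m = R²·17 − (-9)²:  R² = (81 + 191) / 17 = 16
R = √16 = 4  ⇒  r_B = 4 − 3 = 1

rB=1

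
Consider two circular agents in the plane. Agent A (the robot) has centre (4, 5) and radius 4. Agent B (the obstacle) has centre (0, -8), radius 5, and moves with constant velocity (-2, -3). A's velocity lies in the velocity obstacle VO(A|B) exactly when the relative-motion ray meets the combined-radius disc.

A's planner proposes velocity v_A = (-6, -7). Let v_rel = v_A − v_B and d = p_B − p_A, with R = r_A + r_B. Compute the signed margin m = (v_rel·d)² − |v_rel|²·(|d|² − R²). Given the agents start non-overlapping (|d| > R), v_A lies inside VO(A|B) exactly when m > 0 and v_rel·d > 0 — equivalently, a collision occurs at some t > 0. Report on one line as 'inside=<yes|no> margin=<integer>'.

d = (-4, -13),  |d|² = 185;  R = 4+5 = 9,  c = 185−9² = 104
v_rel = (-4, -4),  |v_rel|² = 32;  v_rel·d = (-4)·(-4) + (-4)·(-13) = 68
32·t² − 136·t + 104 = 0  ⇒  m = 68² − 32·104 = 1296
m = 1296 > 0,  v_rel·d = 68 > 0  ⇒  inside

inside=yes margin=1296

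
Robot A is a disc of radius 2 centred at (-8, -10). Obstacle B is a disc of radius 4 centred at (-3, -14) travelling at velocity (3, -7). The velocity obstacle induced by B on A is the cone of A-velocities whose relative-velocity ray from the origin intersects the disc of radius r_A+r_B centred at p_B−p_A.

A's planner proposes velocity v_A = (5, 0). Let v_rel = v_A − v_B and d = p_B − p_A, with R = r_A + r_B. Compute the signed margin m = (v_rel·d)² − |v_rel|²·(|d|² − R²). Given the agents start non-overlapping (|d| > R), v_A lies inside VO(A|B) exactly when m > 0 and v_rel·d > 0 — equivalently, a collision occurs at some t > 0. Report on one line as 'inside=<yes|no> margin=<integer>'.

d = (5, -4),  |d|² = 41;  R = 2+4 = 6,  c = 41−6² = 5
v_rel = (2, 7),  |v_rel|² = 53;  v_rel·d = (2)·(5) + (7)·(-4) = -18
53·t² + 36·t + 5 = 0  ⇒  m = (-18)² − 53·5 = 59
m = 59 > 0,  v_rel·d = -18 < 0  ⇒  outside

inside=no margin=59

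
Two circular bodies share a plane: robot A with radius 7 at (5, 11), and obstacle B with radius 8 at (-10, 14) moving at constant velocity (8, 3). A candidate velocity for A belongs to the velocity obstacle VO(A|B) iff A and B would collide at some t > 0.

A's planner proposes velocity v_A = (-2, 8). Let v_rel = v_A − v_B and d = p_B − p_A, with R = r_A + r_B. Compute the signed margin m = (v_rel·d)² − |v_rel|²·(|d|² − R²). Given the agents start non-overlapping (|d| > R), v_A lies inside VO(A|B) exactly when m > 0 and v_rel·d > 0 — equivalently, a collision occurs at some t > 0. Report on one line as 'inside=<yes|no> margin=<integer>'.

d = (-15, 3),  |d|² = 234;  R = 7+8 = 15,  c = 234−15² = 9
v_rel = (-10, 5),  |v_rel|² = 125;  v_rel·d = (-10)·(-15) + (5)·(3) = 165
125·t² − 330·t + 9 = 0  ⇒  m = 165² − 125·9 = 26100
m = 26100 > 0,  v_rel·d = 165 > 0  ⇒  inside

inside=yes margin=26100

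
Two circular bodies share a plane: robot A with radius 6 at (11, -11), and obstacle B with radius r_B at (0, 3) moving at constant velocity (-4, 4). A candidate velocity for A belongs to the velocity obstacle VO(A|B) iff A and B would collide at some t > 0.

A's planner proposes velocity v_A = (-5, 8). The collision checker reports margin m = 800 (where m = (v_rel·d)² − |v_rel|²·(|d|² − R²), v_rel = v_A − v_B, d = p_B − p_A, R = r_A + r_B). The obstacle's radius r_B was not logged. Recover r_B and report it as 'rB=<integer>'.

m = 800
d = (-11, 14);  v_rel = (-1, 4),  |v_rel|² = 17
v_rel×d = (-1)·(14) − (4)·(-11) = 30
since m = R²·17 − 30²:  R² = (900 + 800) / 17 = 100
R = √100 = 10  ⇒  r_B = 10 − 6 = 4

rB=4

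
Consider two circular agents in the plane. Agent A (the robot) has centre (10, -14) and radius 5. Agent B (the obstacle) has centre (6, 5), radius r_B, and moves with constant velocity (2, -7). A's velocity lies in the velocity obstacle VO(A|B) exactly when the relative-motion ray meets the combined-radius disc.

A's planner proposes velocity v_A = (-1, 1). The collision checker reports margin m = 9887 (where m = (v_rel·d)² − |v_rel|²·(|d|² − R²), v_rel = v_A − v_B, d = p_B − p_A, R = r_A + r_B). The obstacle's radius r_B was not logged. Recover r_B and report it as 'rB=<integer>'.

m = 9887
d = (-4, 19);  v_rel = (-3, 8),  |v_rel|² = 73
v_rel×d = (-3)·(19) − (8)·(-4) = -25
since m = R²·73 − (-25)²:  R² = (625 + 9887) / 73 = 144
R = √144 = 12  ⇒  r_B = 12 − 5 = 7

rB=7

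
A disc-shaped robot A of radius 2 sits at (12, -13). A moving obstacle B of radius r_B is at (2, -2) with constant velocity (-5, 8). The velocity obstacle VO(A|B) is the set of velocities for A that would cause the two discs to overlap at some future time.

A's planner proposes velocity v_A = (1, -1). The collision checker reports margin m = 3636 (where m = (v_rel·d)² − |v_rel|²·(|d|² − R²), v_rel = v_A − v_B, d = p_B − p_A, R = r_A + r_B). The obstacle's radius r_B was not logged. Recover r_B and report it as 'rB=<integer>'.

m = 3636
d = (-10, 11);  v_rel = (6, -9),  |v_rel|² = 117
v_rel×d = (6)·(11) − (-9)·(-10) = -24
since m = R²·117 − (-24)²:  R² = (576 + 3636) / 117 = 36
R = √36 = 6  ⇒  r_B = 6 − 2 = 4

rB=4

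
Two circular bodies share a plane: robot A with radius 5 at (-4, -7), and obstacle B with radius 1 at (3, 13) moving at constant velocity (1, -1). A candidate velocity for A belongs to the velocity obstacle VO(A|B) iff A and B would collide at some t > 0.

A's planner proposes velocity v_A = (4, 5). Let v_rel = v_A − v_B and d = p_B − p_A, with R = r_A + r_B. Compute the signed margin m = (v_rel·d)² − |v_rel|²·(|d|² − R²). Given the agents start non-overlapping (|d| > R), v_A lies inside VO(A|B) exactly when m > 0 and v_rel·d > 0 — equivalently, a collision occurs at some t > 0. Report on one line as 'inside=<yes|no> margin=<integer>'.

d = (7, 20),  |d|² = 449;  R = 5+1 = 6,  c = 449−6² = 413
v_rel = (3, 6),  |v_rel|² = 45;  v_rel·d = (3)·(7) + (6)·(20) = 141
45·t² − 282·t + 413 = 0  ⇒  m = 141² − 45·413 = 1296
m = 1296 > 0,  v_rel·d = 141 > 0  ⇒  inside

inside=yes margin=1296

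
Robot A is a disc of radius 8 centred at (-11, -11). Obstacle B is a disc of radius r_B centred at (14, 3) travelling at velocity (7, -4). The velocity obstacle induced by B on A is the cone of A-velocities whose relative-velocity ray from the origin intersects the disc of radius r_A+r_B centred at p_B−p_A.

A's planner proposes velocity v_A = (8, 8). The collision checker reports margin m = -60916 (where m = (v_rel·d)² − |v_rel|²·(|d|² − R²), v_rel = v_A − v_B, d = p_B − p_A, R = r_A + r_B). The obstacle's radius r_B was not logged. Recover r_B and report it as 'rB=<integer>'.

m = -60916
d = (25, 14);  v_rel = (1, 12),  |v_rel|² = 145
v_rel×d = (1)·(14) − (12)·(25) = -286
since m = R²·145 − (-286)²:  R² = (81796 + -60916) / 145 = 144
R = √144 = 12  ⇒  r_B = 12 − 8 = 4

rB=4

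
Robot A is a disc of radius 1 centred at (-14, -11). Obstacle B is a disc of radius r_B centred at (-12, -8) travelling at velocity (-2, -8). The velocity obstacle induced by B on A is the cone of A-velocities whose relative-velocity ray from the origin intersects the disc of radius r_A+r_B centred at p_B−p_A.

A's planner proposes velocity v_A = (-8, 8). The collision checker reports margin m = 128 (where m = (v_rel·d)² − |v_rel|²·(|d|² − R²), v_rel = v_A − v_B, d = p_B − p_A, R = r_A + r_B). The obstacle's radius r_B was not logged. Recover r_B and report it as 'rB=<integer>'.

m = 128
d = (2, 3);  v_rel = (-6, 16),  |v_rel|² = 292
v_rel×d = (-6)·(3) − (16)·(2) = -50
since m = R²·292 − (-50)²:  R² = (2500 + 128) / 292 = 9
R = √9 = 3  ⇒  r_B = 3 − 1 = 2

rB=2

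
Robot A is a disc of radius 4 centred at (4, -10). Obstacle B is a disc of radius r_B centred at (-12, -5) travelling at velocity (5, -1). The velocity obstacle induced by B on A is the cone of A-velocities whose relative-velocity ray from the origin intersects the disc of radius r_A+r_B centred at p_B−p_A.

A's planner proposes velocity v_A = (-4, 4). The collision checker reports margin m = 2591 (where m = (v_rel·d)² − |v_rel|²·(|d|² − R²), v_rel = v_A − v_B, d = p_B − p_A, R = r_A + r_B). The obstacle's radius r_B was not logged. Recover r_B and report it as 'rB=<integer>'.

m = 2591
d = (-16, 5);  v_rel = (-9, 5),  |v_rel|² = 106
v_rel×d = (-9)·(5) − (5)·(-16) = 35
since m = R²·106 − 35²:  R² = (1225 + 2591) / 106 = 36
R = √36 = 6  ⇒  r_B = 6 − 4 = 2

rB=2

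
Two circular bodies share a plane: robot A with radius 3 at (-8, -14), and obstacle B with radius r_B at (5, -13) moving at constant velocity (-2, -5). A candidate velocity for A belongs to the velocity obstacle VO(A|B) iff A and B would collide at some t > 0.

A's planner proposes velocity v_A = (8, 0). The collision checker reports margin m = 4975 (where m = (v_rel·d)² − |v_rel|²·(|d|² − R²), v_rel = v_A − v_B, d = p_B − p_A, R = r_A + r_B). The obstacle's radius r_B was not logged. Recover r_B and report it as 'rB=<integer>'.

m = 4975
d = (13, 1);  v_rel = (10, 5),  |v_rel|² = 125
v_rel×d = (10)·(1) − (5)·(13) = -55
since m = R²·125 − (-55)²:  R² = (3025 + 4975) / 125 = 64
R = √64 = 8  ⇒  r_B = 8 − 3 = 5

rB=5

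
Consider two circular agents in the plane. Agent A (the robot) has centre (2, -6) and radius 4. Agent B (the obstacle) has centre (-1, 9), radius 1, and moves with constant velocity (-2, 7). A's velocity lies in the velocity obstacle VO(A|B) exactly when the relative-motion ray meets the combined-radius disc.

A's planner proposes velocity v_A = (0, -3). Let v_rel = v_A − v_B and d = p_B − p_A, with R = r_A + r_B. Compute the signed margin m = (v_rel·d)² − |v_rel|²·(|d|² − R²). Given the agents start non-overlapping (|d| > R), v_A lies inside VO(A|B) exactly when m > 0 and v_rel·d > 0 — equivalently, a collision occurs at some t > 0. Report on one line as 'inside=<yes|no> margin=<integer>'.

d = (-3, 15),  |d|² = 234;  R = 4+1 = 5,  c = 234−5² = 209
v_rel = (2, -10),  |v_rel|² = 104;  v_rel·d = (2)·(-3) + (-10)·(15) = -156
104·t² + 312·t + 209 = 0  ⇒  m = (-156)² − 104·209 = 2600
m = 2600 > 0,  v_rel·d = -156 < 0  ⇒  outside

inside=no margin=2600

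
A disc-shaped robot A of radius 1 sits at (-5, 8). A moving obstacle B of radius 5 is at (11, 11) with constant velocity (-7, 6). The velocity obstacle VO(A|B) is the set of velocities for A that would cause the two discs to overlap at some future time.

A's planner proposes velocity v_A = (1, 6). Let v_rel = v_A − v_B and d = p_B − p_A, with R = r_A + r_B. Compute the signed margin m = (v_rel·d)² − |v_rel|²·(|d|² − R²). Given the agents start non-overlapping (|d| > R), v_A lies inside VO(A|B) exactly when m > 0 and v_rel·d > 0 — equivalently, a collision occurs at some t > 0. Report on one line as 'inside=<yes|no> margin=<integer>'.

d = (16, 3),  |d|² = 265;  R = 1+5 = 6,  c = 265−6² = 229
v_rel = (8, 0),  |v_rel|² = 64;  v_rel·d = (8)·(16) + (0)·(3) = 128
64·t² − 256·t + 229 = 0  ⇒  m = 128² − 64·229 = 1728
m = 1728 > 0,  v_rel·d = 128 > 0  ⇒  inside

inside=yes margin=1728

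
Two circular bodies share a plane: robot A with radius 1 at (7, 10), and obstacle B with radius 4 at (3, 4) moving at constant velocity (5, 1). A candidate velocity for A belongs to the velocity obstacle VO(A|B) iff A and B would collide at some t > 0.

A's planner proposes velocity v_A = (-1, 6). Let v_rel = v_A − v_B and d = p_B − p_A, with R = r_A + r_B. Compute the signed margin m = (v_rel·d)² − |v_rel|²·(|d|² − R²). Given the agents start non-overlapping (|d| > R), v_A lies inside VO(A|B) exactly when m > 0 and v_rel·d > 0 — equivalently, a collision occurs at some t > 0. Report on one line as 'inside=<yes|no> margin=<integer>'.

d = (-4, -6),  |d|² = 52;  R = 1+4 = 5,  c = 52−5² = 27
v_rel = (-6, 5),  |v_rel|² = 61;  v_rel·d = (-6)·(-4) + (5)·(-6) = -6
61·t² + 12·t + 27 = 0  ⇒  m = (-6)² − 61·27 = -1611
m = -1611 < 0,  v_rel·d = -6 < 0  ⇒  outside

inside=no margin=-1611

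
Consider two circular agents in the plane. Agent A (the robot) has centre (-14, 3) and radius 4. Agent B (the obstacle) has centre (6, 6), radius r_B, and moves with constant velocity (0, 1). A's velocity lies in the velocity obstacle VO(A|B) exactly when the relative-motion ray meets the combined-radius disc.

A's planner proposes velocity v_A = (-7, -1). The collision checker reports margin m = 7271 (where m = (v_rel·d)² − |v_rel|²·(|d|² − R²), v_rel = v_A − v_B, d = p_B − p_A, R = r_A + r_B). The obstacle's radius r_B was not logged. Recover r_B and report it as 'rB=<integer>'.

m = 7271
d = (20, 3);  v_rel = (-7, -2),  |v_rel|² = 53
v_rel×d = (-7)·(3) − (-2)·(20) = 19
since m = R²·53 − 19²:  R² = (361 + 7271) / 53 = 144
R = √144 = 12  ⇒  r_B = 12 − 4 = 8

rB=8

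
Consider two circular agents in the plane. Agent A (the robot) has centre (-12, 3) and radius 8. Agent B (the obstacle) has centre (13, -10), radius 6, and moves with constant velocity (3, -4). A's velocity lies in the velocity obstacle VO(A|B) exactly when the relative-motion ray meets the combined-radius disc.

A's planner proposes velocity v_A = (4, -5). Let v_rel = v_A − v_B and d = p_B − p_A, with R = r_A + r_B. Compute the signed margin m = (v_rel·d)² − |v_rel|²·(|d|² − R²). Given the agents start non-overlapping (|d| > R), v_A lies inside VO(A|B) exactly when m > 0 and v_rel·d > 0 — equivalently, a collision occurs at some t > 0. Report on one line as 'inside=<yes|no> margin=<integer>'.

d = (25, -13),  |d|² = 794;  R = 8+6 = 14,  c = 794−14² = 598
v_rel = (1, -1),  |v_rel|² = 2;  v_rel·d = (1)·(25) + (-1)·(-13) = 38
2·t² − 76·t + 598 = 0  ⇒  m = 38² − 2·598 = 248
m = 248 > 0,  v_rel·d = 38 > 0  ⇒  inside

inside=yes margin=248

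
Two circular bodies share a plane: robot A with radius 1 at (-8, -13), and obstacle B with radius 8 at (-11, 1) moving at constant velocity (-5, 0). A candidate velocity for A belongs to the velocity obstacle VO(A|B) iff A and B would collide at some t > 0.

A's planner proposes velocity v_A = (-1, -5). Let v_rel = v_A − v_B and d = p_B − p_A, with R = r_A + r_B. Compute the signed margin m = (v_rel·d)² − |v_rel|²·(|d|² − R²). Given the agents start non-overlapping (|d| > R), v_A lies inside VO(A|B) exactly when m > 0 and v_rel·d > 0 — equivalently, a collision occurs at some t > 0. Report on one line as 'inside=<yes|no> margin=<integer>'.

d = (-3, 14),  |d|² = 205;  R = 1+8 = 9,  c = 205−9² = 124
v_rel = (4, -5),  |v_rel|² = 41;  v_rel·d = (4)·(-3) + (-5)·(14) = -82
41·t² + 164·t + 124 = 0  ⇒  m = (-82)² − 41·124 = 1640
m = 1640 > 0,  v_rel·d = -82 < 0  ⇒  outside

inside=no margin=1640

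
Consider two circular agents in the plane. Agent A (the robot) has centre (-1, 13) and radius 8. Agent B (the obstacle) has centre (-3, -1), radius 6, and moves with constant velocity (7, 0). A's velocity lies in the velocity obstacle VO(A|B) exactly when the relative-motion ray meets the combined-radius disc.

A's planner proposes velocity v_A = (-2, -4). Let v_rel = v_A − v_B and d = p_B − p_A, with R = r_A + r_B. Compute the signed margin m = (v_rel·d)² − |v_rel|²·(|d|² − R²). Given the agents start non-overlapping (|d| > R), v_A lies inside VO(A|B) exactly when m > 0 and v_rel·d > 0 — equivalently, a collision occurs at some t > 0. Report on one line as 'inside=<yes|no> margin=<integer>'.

d = (-2, -14),  |d|² = 200;  R = 8+6 = 14,  c = 200−14² = 4
v_rel = (-9, -4),  |v_rel|² = 97;  v_rel·d = (-9)·(-2) + (-4)·(-14) = 74
97·t² − 148·t + 4 = 0  ⇒  m = 74² − 97·4 = 5088
m = 5088 > 0,  v_rel·d = 74 > 0  ⇒  inside

inside=yes margin=5088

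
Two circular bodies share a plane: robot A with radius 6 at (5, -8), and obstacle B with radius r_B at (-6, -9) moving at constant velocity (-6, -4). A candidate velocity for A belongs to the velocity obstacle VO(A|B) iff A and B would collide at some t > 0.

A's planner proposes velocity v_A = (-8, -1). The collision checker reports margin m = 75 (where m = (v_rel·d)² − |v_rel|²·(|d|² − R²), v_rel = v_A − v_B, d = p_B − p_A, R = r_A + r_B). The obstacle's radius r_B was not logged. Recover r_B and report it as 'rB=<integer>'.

m = 75
d = (-11, -1);  v_rel = (-2, 3),  |v_rel|² = 13
v_rel×d = (-2)·(-1) − (3)·(-11) = 35
since m = R²·13 − 35²:  R² = (1225 + 75) / 13 = 100
R = √100 = 10  ⇒  r_B = 10 − 6 = 4

rB=4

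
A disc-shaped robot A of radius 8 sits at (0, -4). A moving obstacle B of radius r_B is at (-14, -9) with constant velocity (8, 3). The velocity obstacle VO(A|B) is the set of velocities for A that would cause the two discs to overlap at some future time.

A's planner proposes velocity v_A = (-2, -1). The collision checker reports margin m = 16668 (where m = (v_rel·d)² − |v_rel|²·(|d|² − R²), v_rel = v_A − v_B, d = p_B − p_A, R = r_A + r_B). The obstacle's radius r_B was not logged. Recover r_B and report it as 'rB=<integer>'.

m = 16668
d = (-14, -5);  v_rel = (-10, -4),  |v_rel|² = 116
v_rel×d = (-10)·(-5) − (-4)·(-14) = -6
since m = R²·116 − (-6)²:  R² = (36 + 16668) / 116 = 144
R = √144 = 12  ⇒  r_B = 12 − 8 = 4

rB=4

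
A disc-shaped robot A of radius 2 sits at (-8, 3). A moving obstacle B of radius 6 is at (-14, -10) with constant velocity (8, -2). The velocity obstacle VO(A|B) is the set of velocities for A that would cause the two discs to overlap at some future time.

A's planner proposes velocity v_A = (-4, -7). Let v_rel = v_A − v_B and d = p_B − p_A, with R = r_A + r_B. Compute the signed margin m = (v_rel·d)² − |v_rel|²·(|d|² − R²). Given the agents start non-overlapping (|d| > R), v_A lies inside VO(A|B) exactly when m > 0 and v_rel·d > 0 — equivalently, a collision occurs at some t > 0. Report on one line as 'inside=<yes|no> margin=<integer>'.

d = (-6, -13),  |d|² = 205;  R = 2+6 = 8,  c = 205−8² = 141
v_rel = (-12, -5),  |v_rel|² = 169;  v_rel·d = (-12)·(-6) + (-5)·(-13) = 137
169·t² − 274·t + 141 = 0  ⇒  m = 137² − 169·141 = -5060
m = -5060 < 0,  v_rel·d = 137 > 0  ⇒  outside

inside=no margin=-5060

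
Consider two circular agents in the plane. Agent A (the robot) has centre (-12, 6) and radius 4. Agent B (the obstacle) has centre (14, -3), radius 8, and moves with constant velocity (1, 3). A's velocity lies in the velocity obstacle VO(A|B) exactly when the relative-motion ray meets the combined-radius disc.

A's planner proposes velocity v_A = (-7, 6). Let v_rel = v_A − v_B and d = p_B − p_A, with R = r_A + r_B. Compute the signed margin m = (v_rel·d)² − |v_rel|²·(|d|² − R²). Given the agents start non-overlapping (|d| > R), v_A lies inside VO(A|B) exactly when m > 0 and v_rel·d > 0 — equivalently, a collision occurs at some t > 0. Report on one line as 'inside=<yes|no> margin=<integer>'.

d = (26, -9),  |d|² = 757;  R = 4+8 = 12,  c = 757−12² = 613
v_rel = (-8, 3),  |v_rel|² = 73;  v_rel·d = (-8)·(26) + (3)·(-9) = -235
73·t² + 470·t + 613 = 0  ⇒  m = (-235)² − 73·613 = 10476
m = 10476 > 0,  v_rel·d = -235 < 0  ⇒  outside

inside=no margin=10476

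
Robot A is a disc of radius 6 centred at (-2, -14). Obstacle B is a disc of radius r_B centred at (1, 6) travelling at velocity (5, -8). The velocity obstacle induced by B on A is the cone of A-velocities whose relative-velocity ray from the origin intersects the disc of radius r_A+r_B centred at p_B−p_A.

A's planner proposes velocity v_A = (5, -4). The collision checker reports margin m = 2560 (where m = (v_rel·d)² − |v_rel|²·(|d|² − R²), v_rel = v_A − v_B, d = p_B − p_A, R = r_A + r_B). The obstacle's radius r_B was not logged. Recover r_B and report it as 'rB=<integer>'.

m = 2560
d = (3, 20);  v_rel = (0, 4),  |v_rel|² = 16
v_rel×d = (0)·(20) − (4)·(3) = -12
since m = R²·16 − (-12)²:  R² = (144 + 2560) / 16 = 169
R = √169 = 13  ⇒  r_B = 13 − 6 = 7

rB=7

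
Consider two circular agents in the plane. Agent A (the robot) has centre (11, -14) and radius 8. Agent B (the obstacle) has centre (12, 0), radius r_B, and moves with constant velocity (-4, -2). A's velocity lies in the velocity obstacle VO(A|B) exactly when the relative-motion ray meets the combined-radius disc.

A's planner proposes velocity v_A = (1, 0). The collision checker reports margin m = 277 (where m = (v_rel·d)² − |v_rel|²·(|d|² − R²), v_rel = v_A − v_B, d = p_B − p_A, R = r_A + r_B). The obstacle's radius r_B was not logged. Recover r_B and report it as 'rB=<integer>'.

m = 277
d = (1, 14);  v_rel = (5, 2),  |v_rel|² = 29
v_rel×d = (5)·(14) − (2)·(1) = 68
since m = R²·29 − 68²:  R² = (4624 + 277) / 29 = 169
R = √169 = 13  ⇒  r_B = 13 − 8 = 5

rB=5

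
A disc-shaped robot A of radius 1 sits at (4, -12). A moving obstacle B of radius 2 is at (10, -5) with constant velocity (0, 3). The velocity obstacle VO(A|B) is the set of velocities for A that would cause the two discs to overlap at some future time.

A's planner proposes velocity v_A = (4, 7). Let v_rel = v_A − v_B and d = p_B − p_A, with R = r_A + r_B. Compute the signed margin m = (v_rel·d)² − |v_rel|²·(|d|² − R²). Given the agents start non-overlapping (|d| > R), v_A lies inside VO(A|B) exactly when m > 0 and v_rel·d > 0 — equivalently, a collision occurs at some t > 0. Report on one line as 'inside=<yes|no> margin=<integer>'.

d = (6, 7),  |d|² = 85;  R = 1+2 = 3,  c = 85−3² = 76
v_rel = (4, 4),  |v_rel|² = 32;  v_rel·d = (4)·(6) + (4)·(7) = 52
32·t² − 104·t + 76 = 0  ⇒  m = 52² − 32·76 = 272
m = 272 > 0,  v_rel·d = 52 > 0  ⇒  inside

inside=yes margin=272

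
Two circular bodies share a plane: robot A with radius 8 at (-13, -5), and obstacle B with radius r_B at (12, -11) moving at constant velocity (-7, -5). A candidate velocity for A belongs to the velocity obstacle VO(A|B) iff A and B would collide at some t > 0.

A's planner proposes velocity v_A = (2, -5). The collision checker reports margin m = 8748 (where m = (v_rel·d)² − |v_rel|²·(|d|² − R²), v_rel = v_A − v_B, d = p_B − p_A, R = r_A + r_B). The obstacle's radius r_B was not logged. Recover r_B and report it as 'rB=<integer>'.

m = 8748
d = (25, -6);  v_rel = (9, 0),  |v_rel|² = 81
v_rel×d = (9)·(-6) − (0)·(25) = -54
since m = R²·81 − (-54)²:  R² = (2916 + 8748) / 81 = 144
R = √144 = 12  ⇒  r_B = 12 − 8 = 4

rB=4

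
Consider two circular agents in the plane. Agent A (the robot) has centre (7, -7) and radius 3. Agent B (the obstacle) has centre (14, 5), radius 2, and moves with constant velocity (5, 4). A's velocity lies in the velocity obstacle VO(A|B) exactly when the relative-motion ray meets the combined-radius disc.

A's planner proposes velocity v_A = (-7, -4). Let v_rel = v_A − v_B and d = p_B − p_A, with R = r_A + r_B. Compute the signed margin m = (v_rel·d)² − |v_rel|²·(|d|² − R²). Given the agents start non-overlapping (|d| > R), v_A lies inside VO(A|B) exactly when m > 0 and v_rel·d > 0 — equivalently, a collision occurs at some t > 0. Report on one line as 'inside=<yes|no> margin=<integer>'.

d = (7, 12),  |d|² = 193;  R = 3+2 = 5,  c = 193−5² = 168
v_rel = (-12, -8),  |v_rel|² = 208;  v_rel·d = (-12)·(7) + (-8)·(12) = -180
208·t² + 360·t + 168 = 0  ⇒  m = (-180)² − 208·168 = -2544
m = -2544 < 0,  v_rel·d = -180 < 0  ⇒  outside

inside=no margin=-2544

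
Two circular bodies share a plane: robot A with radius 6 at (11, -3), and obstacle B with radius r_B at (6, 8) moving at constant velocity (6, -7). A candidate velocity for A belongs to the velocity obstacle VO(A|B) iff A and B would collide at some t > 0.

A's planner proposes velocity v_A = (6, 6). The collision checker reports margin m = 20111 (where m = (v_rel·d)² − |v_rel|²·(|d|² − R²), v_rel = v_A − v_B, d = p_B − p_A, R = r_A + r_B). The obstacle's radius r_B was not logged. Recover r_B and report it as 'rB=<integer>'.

m = 20111
d = (-5, 11);  v_rel = (0, 13),  |v_rel|² = 169
v_rel×d = (0)·(11) − (13)·(-5) = 65
since m = R²·169 − 65²:  R² = (4225 + 20111) / 169 = 144
R = √144 = 12  ⇒  r_B = 12 − 6 = 6

rB=6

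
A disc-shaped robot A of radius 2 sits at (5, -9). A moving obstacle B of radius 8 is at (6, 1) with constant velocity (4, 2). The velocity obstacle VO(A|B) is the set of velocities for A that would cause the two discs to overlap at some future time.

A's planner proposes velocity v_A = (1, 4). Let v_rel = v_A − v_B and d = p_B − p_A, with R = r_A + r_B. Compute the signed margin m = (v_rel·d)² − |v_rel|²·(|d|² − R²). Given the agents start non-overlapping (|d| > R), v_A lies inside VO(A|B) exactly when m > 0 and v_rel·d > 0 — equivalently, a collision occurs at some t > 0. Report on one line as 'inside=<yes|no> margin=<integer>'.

d = (1, 10),  |d|² = 101;  R = 2+8 = 10,  c = 101−10² = 1
v_rel = (-3, 2),  |v_rel|² = 13;  v_rel·d = (-3)·(1) + (2)·(10) = 17
13·t² − 34·t + 1 = 0  ⇒  m = 17² − 13·1 = 276
m = 276 > 0,  v_rel·d = 17 > 0  ⇒  inside

inside=yes margin=276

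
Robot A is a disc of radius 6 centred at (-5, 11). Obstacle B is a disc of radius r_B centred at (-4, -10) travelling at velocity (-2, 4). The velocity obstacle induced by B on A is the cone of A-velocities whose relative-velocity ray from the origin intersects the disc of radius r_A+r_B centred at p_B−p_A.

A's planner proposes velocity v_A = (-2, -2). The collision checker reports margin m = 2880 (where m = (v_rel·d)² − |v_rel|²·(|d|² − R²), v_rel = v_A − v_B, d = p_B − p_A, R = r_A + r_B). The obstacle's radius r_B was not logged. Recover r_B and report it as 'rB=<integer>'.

m = 2880
d = (1, -21);  v_rel = (0, -6),  |v_rel|² = 36
v_rel×d = (0)·(-21) − (-6)·(1) = 6
since m = R²·36 − 6²:  R² = (36 + 2880) / 36 = 81
R = √81 = 9  ⇒  r_B = 9 − 6 = 3

rB=3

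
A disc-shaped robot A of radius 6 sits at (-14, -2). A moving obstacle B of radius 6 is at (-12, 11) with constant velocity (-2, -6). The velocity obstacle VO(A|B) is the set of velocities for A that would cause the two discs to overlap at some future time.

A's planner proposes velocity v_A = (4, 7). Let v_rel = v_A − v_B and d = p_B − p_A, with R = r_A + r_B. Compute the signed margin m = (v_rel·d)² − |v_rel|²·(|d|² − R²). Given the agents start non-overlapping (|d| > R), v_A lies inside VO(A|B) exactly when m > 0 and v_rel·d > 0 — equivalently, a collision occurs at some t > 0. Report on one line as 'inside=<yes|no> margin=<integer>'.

d = (2, 13),  |d|² = 173;  R = 6+6 = 12,  c = 173−12² = 29
v_rel = (6, 13),  |v_rel|² = 205;  v_rel·d = (6)·(2) + (13)·(13) = 181
205·t² − 362·t + 29 = 0  ⇒  m = 181² − 205·29 = 26816
m = 26816 > 0,  v_rel·d = 181 > 0  ⇒  inside

inside=yes margin=26816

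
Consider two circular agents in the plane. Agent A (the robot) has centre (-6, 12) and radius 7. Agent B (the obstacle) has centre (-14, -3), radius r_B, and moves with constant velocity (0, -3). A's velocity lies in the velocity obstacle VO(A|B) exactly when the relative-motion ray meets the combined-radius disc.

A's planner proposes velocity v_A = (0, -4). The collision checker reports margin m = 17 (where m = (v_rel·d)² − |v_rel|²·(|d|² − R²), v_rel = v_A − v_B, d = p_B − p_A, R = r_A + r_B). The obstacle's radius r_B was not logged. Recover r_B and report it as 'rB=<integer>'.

m = 17
d = (-8, -15);  v_rel = (0, -1),  |v_rel|² = 1
v_rel×d = (0)·(-15) − (-1)·(-8) = -8
since m = R²·1 − (-8)²:  R² = (64 + 17) / 1 = 81
R = √81 = 9  ⇒  r_B = 9 − 7 = 2

rB=2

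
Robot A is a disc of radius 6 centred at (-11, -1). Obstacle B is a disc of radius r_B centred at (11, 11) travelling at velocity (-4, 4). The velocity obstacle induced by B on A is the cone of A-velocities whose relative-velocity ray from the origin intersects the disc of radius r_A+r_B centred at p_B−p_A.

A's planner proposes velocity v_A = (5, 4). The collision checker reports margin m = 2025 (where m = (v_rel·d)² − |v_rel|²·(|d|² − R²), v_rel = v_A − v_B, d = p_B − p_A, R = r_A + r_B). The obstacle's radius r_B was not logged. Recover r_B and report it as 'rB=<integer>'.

m = 2025
d = (22, 12);  v_rel = (9, 0),  |v_rel|² = 81
v_rel×d = (9)·(12) − (0)·(22) = 108
since m = R²·81 − 108²:  R² = (11664 + 2025) / 81 = 169
R = √169 = 13  ⇒  r_B = 13 − 6 = 7

rB=7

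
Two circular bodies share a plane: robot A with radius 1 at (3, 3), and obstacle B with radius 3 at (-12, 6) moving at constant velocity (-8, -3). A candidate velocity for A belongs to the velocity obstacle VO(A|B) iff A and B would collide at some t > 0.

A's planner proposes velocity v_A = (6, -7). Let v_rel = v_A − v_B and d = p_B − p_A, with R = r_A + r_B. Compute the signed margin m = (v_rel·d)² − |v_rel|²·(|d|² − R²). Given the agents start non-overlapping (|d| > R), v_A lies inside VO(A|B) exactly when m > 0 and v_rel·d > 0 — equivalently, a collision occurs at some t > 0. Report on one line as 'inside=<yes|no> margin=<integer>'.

d = (-15, 3),  |d|² = 234;  R = 1+3 = 4,  c = 234−4² = 218
v_rel = (14, -4),  |v_rel|² = 212;  v_rel·d = (14)·(-15) + (-4)·(3) = -222
212·t² + 444·t + 218 = 0  ⇒  m = (-222)² − 212·218 = 3068
m = 3068 > 0,  v_rel·d = -222 < 0  ⇒  outside

inside=no margin=3068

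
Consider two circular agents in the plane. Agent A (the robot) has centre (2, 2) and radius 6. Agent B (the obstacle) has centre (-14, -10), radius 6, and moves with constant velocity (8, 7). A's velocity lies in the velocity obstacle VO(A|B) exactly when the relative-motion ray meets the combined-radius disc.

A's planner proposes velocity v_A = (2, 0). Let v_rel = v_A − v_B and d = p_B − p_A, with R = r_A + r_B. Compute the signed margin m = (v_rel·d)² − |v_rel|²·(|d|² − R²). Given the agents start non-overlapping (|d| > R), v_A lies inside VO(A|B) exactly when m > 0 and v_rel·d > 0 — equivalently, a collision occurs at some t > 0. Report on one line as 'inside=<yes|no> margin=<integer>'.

d = (-16, -12),  |d|² = 400;  R = 6+6 = 12,  c = 400−12² = 256
v_rel = (-6, -7),  |v_rel|² = 85;  v_rel·d = (-6)·(-16) + (-7)·(-12) = 180
85·t² − 360·t + 256 = 0  ⇒  m = 180² − 85·256 = 10640
m = 10640 > 0,  v_rel·d = 180 > 0  ⇒  inside

inside=yes margin=10640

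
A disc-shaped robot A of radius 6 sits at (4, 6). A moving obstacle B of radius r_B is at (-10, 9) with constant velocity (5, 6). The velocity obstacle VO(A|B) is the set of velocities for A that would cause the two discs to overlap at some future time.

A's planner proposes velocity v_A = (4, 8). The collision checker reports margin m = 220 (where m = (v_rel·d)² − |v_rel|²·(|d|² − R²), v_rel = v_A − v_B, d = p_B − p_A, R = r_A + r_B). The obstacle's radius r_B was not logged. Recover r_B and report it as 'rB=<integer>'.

m = 220
d = (-14, 3);  v_rel = (-1, 2),  |v_rel|² = 5
v_rel×d = (-1)·(3) − (2)·(-14) = 25
since m = R²·5 − 25²:  R² = (625 + 220) / 5 = 169
R = √169 = 13  ⇒  r_B = 13 − 6 = 7

rB=7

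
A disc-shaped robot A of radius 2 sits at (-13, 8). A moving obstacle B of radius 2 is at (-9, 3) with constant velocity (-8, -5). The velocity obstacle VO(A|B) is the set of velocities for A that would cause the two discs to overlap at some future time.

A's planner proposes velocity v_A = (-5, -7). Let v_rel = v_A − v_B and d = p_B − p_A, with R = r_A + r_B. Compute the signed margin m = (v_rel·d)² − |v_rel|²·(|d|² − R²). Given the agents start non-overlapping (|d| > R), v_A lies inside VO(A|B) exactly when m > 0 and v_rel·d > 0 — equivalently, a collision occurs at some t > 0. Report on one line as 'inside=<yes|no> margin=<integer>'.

d = (4, -5),  |d|² = 41;  R = 2+2 = 4,  c = 41−4² = 25
v_rel = (3, -2),  |v_rel|² = 13;  v_rel·d = (3)·(4) + (-2)·(-5) = 22
13·t² − 44·t + 25 = 0  ⇒  m = 22² − 13·25 = 159
m = 159 > 0,  v_rel·d = 22 > 0  ⇒  inside

inside=yes margin=159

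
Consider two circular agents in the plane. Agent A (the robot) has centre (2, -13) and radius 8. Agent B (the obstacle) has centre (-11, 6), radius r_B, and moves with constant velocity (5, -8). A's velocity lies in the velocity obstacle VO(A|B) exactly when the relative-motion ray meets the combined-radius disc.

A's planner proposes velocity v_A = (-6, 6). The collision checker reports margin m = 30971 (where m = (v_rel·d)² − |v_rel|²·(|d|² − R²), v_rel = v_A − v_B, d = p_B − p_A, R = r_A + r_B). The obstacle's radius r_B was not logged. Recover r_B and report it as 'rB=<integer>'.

m = 30971
d = (-13, 19);  v_rel = (-11, 14),  |v_rel|² = 317
v_rel×d = (-11)·(19) − (14)·(-13) = -27
since m = R²·317 − (-27)²:  R² = (729 + 30971) / 317 = 100
R = √100 = 10  ⇒  r_B = 10 − 8 = 2

rB=2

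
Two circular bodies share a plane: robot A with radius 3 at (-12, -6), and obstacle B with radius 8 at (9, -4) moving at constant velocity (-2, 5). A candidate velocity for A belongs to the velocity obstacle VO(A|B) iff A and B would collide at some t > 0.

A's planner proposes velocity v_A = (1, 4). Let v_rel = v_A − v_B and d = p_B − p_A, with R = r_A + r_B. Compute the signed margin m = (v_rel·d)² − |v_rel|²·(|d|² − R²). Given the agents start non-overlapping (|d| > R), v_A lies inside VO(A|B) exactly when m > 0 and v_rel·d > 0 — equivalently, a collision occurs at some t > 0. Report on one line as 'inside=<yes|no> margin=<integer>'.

d = (21, 2),  |d|² = 445;  R = 3+8 = 11,  c = 445−11² = 324
v_rel = (3, -1),  |v_rel|² = 10;  v_rel·d = (3)·(21) + (-1)·(2) = 61
10·t² − 122·t + 324 = 0  ⇒  m = 61² − 10·324 = 481
m = 481 > 0,  v_rel·d = 61 > 0  ⇒  inside

inside=yes margin=481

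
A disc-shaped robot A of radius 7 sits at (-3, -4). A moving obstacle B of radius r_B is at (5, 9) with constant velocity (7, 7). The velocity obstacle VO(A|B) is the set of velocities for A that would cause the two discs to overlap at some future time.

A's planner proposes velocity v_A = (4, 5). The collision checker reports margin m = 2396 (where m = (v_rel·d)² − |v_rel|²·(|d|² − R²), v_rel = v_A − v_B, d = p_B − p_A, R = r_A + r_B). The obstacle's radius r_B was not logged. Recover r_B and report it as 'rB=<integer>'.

m = 2396
d = (8, 13);  v_rel = (-3, -2),  |v_rel|² = 13
v_rel×d = (-3)·(13) − (-2)·(8) = -23
since m = R²·13 − (-23)²:  R² = (529 + 2396) / 13 = 225
R = √225 = 15  ⇒  r_B = 15 − 7 = 8

rB=8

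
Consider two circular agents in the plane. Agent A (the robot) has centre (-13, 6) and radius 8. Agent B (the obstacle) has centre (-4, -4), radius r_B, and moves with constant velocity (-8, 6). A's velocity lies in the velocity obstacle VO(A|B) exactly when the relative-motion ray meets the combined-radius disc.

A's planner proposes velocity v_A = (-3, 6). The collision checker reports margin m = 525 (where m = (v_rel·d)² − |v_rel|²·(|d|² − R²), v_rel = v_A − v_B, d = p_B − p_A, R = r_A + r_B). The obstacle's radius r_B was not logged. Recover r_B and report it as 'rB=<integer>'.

m = 525
d = (9, -10);  v_rel = (5, 0),  |v_rel|² = 25
v_rel×d = (5)·(-10) − (0)·(9) = -50
since m = R²·25 − (-50)²:  R² = (2500 + 525) / 25 = 121
R = √121 = 11  ⇒  r_B = 11 − 8 = 3

rB=3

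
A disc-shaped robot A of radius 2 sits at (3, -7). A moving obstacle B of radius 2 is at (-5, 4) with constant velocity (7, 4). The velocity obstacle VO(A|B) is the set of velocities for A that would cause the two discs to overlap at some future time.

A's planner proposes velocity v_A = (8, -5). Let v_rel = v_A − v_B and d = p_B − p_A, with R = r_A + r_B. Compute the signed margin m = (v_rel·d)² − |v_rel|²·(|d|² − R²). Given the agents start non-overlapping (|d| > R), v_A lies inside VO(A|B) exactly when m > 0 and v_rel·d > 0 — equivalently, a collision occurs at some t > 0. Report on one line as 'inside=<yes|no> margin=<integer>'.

d = (-8, 11),  |d|² = 185;  R = 2+2 = 4,  c = 185−4² = 169
v_rel = (1, -9),  |v_rel|² = 82;  v_rel·d = (1)·(-8) + (-9)·(11) = -107
82·t² + 214·t + 169 = 0  ⇒  m = (-107)² − 82·169 = -2409
m = -2409 < 0,  v_rel·d = -107 < 0  ⇒  outside

inside=no margin=-2409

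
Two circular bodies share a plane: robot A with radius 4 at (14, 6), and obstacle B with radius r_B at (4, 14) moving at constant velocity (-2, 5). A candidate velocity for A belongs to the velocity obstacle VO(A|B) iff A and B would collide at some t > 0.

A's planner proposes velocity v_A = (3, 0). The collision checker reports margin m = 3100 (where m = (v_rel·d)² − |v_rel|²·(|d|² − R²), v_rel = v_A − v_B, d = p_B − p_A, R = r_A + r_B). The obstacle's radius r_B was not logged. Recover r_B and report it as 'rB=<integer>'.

m = 3100
d = (-10, 8);  v_rel = (5, -5),  |v_rel|² = 50
v_rel×d = (5)·(8) − (-5)·(-10) = -10
since m = R²·50 − (-10)²:  R² = (100 + 3100) / 50 = 64
R = √64 = 8  ⇒  r_B = 8 − 4 = 4

rB=4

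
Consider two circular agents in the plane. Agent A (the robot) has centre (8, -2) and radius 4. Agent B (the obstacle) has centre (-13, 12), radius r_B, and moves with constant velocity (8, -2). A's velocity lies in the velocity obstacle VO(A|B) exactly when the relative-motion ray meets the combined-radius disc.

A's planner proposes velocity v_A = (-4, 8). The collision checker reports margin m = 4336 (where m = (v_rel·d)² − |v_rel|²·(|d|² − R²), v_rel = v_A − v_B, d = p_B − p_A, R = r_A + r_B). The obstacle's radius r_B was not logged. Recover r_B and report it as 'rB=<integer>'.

m = 4336
d = (-21, 14);  v_rel = (-12, 10),  |v_rel|² = 244
v_rel×d = (-12)·(14) − (10)·(-21) = 42
since m = R²·244 − 42²:  R² = (1764 + 4336) / 244 = 25
R = √25 = 5  ⇒  r_B = 5 − 4 = 1

rB=1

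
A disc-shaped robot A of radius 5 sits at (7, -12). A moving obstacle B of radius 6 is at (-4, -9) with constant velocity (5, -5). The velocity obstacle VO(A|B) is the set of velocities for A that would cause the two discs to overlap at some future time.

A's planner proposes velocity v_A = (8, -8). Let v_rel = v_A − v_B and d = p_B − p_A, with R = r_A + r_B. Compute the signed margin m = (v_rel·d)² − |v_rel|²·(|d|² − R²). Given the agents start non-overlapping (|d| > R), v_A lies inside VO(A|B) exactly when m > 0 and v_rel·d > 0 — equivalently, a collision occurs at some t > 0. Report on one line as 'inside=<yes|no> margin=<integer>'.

d = (-11, 3),  |d|² = 130;  R = 5+6 = 11,  c = 130−11² = 9
v_rel = (3, -3),  |v_rel|² = 18;  v_rel·d = (3)·(-11) + (-3)·(3) = -42
18·t² + 84·t + 9 = 0  ⇒  m = (-42)² − 18·9 = 1602
m = 1602 > 0,  v_rel·d = -42 < 0  ⇒  outside

inside=no margin=1602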